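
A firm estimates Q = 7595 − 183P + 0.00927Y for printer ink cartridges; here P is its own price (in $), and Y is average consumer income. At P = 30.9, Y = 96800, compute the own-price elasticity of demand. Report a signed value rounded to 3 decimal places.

-1.993

At the given values, Q = 7595 − 183(30.9) + 0.00927(96800) = 2837.636.
∂Q/∂P = −183.
E = (-183) × (30.9/2837.636) = -1.99275…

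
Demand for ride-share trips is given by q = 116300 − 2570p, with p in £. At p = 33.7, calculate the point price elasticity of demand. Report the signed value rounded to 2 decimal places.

-2.92

dq/dp = −2570. At p = 33.7, q = 116300 − 2570(33.7) = 29691.
Ed = (dq/dp)·(p/q) = −2570 × (33.7/29691) = -2.9170…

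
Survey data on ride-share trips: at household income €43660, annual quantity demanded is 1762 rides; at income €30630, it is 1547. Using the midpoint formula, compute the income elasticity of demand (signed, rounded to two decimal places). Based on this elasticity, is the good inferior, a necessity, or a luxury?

0.37; necessity

%ΔQ = (1547 − 1762)/[( 1762 + 1547)/2] = -215/1654.5 = -0.129948…
%ΔIncome = (30630 − 43660)/[( 43660 + 30630)/2] = -13030/37145 = -0.350787…
E_income = (-215/1654.5) / (-13030/37145) = 0.3704…
0 < E_income < 1 ⇒ normal good, necessity.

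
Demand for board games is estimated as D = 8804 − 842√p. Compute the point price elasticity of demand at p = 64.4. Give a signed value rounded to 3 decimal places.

-1.650

dD/dp = −842/(2√p) = -52.4613. At p = 64.4, D = 2046.98.
Ed = (dD/dp)·(p/D) = (-52.4613) × (64.4/2046.98) = -1.65048…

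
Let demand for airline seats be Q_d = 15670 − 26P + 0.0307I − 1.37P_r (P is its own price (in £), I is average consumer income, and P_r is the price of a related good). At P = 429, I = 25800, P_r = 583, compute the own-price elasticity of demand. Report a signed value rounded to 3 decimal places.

At the given values, Q_d = 15670 − 26(429) + 0.0307(25800) − 1.37(583) = 4509.35.
∂Q_d/∂P = −26.
E = (-26) × (429/4509.35) = -2.47352…

-2.474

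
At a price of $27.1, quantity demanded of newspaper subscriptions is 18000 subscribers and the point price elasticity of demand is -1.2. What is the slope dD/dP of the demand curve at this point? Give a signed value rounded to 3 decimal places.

Ed = (dD/dP)·(P/D) ⇒ dD/dP = Ed·D/P = (-1.2)·18000/27.1 = -797.04797…

-797.048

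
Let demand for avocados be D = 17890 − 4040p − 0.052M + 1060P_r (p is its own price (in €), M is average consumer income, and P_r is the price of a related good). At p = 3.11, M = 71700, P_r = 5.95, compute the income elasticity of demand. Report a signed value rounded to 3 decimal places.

At the given values, D = 17890 − 4040(3.11) − 0.052(71700) + 1060(5.95) = 7904.2.
∂D/∂M = -0.052.
E = (-0.052) × (71700/7904.2) = -0.47169…

-0.472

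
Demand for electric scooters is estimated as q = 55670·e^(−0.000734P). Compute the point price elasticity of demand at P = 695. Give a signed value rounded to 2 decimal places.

dq/dP = −0.000734·q = -24.5341. At P = 695, q = 33425.2.
Ed = (dq/dP)·(P/q) = (-24.5341) × (695/33425.2) = -0.5101…

-0.51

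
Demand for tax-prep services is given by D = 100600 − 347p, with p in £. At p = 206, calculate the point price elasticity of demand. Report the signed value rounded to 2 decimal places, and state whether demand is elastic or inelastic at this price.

-2.45; elastic

dD/dp = −347. At p = 206, D = 100600 − 347(206) = 29118.
Ed = (dD/dp)·(p/D) = −347 × (206/29118) = -2.4549…
|Ed| = 2.45 > 1, so demand is elastic.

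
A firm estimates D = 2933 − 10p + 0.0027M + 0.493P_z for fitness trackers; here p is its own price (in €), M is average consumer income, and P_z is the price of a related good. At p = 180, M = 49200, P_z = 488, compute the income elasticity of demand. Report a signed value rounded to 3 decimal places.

At the given values, D = 2933 − 10(180) + 0.0027(49200) + 0.493(488) = 1506.424.
∂D/∂M = 0.0027.
E = (0.0027) × (49200/1506.424) = 0.08818…

0.088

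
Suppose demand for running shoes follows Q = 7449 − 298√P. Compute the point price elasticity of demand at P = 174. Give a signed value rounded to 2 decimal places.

-0.56

dQ/dP = −298/(2√P) = -11.2957. At P = 174, Q = 3518.11.
Ed = (dQ/dP)·(P/Q) = (-11.2957) × (174/3518.11) = -0.5586…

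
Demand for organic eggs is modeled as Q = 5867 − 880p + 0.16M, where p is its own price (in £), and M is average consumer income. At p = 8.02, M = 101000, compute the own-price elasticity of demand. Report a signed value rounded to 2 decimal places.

-0.47

At the given values, Q = 5867 − 880(8.02) + 0.16(101000) = 14969.4.
∂Q/∂p = −880.
E = (-880) × (8.02/14969.4) = -0.4714…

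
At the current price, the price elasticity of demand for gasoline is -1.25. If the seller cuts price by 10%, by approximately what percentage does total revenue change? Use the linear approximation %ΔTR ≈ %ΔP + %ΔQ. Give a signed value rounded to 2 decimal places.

%ΔQ ≈ Ed × %ΔP = (-1.25) × (-10%) = +12.5000%
%ΔTR ≈ %ΔP + %ΔQ = (-10%) + (+12.5000%) = +2.5000%

+2.50%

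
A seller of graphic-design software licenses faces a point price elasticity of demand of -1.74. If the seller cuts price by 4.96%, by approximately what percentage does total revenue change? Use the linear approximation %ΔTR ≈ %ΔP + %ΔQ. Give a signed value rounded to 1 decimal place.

+3.7%

%ΔQ ≈ Ed × %ΔP = (-1.74) × (-4.96%) = +8.6304%
%ΔTR ≈ %ΔP + %ΔQ = (-4.96%) + (+8.6304%) = +3.6704%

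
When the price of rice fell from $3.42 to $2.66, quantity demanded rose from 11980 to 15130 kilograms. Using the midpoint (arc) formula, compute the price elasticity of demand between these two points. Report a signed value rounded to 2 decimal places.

-0.93

%ΔQ = (15130 − 11980) / [(11980 + 15130)/2] = 3150/13555 = 0.232386…
%ΔP = (2.66 − 3.42) / [(3.42 + 2.66)/2] = -0.76/3.04 = -0.25
Arc Ed = %ΔQ / %ΔP = (3150/13555) / (-0.76/3.04) = -0.9295…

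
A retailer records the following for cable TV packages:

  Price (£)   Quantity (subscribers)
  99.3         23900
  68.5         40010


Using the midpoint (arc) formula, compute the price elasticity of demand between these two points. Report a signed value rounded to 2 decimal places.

%ΔQ = (40010 − 23900) / [(23900 + 40010)/2] = 16110/31955 = 0.504146…
%ΔP = (68.5 − 99.3) / [(99.3 + 68.5)/2] = -30.8/83.9 = -0.367103…
Arc Ed = %ΔQ / %ΔP = (16110/31955) / (-30.8/83.9) = -1.3733…

-1.37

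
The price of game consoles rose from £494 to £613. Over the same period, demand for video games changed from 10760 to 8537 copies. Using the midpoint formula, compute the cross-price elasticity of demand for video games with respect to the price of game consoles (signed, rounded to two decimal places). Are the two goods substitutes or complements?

%ΔQ_{video games} = (8537 − 10760)/avg = -2223/9648.5 = -0.230398…
%ΔP_{game consoles} = (613 − 494)/avg = 119/553.5 = 0.214995…
E_cross = (-2223/9648.5) / (119/553.5) = -1.0716…
E_cross < 0 ⇒ the goods are complements.

-1.07; complements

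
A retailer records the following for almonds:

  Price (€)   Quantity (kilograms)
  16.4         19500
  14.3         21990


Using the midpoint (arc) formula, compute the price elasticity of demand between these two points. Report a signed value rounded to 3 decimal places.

-0.877

%ΔQ = (21990 − 19500) / [(19500 + 21990)/2] = 2490/20745 = 0.120028…
%ΔP = (14.3 − 16.4) / [(16.4 + 14.3)/2] = -2.1/15.35 = -0.136807…
Arc Ed = %ΔQ / %ΔP = (2490/20745) / (-2.1/15.35) = -0.87735…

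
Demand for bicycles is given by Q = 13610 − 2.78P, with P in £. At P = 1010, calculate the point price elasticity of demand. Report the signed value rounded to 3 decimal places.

dQ/dP = −2.78. At P = 1010, Q = 13610 − 2.78(1010) = 10802.2.
Ed = (dQ/dP)·(P/Q) = −2.78 × (1010/10802.2) = -0.25992…

-0.260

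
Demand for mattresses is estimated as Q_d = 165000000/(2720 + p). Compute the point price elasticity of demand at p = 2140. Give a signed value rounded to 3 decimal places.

-0.440

dQ_d/dp = −165000000/(2720 + p)² = -6.98572. At p = 2140, Q_d = 33950.6.
Ed = (dQ_d/dp)·(p/Q_d) = (-6.98572) × (2140/33950.6) = -0.44032…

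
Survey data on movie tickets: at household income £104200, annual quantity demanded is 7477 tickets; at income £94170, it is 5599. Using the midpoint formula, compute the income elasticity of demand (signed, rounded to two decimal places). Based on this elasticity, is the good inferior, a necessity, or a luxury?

2.84; luxury

%ΔQ = (5599 − 7477)/[( 7477 + 5599)/2] = -1878/6538 = -0.287243…
%ΔIncome = (94170 − 104200)/[( 104200 + 94170)/2] = -10030/99185 = -0.101124…
E_income = (-1878/6538) / (-10030/99185) = 2.8405…
E_income > 1 ⇒ normal good, luxury.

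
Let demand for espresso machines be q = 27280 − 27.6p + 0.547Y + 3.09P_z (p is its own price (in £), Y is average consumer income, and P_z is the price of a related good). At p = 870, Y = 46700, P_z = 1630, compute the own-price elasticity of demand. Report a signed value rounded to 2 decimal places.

-0.71

At the given values, q = 27280 − 27.6(870) + 0.547(46700) + 3.09(1630) = 33849.6.
∂q/∂p = −27.6.
E = (-27.6) × (870/33849.6) = -0.7093…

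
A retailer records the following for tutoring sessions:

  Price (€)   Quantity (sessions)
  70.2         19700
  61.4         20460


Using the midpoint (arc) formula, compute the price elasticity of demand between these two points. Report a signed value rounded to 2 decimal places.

-0.28

%ΔQ = (20460 − 19700) / [(19700 + 20460)/2] = 760/20080 = 0.037848…
%ΔP = (61.4 − 70.2) / [(70.2 + 61.4)/2] = -8.8/65.8 = -0.133738…
Arc Ed = %ΔQ / %ΔP = (760/20080) / (-8.8/65.8) = -0.2830…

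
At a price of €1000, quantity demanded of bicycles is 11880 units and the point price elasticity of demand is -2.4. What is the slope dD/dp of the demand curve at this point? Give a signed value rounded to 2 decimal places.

Ed = (dD/dp)·(p/D) ⇒ dD/dp = Ed·D/p = (-2.4)·11880/1000 = -28.512

-28.51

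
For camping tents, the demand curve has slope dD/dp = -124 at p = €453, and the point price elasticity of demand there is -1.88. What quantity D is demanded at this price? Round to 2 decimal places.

Ed = (dD/dp)·(p/D) ⇒ D = (dD/dp)·p/Ed = (-124)·453/(-1.88) = 29878.7234…

29878.72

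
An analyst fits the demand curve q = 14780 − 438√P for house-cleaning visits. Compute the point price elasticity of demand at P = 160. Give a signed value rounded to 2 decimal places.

-0.30

dq/dP = −438/(2√P) = -17.3135. At P = 160, q = 9239.69.
Ed = (dq/dP)·(P/q) = (-17.3135) × (160/9239.69) = -0.2998…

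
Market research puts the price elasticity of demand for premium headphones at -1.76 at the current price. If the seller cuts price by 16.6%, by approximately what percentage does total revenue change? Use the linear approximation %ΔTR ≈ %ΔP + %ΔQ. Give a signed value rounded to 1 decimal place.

+12.6%

%ΔQ ≈ Ed × %ΔP = (-1.76) × (-16.6%) = +29.2160%
%ΔTR ≈ %ΔP + %ΔQ = (-16.6%) + (+29.2160%) = +12.6160%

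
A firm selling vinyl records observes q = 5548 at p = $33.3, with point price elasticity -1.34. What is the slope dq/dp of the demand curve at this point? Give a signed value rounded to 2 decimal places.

-223.25

Ed = (dq/dp)·(p/q) ⇒ dq/dp = Ed·q/p = (-1.34)·5548/33.3 = -223.2528…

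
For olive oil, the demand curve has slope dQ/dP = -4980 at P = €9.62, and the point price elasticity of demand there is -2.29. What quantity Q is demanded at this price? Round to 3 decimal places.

20920.349

Ed = (dQ/dP)·(P/Q) ⇒ Q = (dQ/dP)·P/Ed = (-4980)·9.62/(-2.29) = 20920.34934…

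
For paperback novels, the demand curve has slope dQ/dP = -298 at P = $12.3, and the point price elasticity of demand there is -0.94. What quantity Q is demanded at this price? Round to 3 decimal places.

3899.362

Ed = (dQ/dP)·(P/Q) ⇒ Q = (dQ/dP)·P/Ed = (-298)·12.3/(-0.94) = 3899.36170…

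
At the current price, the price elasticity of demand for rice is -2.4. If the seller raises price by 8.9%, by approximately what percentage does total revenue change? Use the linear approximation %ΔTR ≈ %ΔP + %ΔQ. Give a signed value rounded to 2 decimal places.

-12.46%

%ΔQ ≈ Ed × %ΔP = (-2.4) × (+8.9%) = -21.3600%
%ΔTR ≈ %ΔP + %ΔQ = (+8.9%) + (-21.3600%) = -12.4600%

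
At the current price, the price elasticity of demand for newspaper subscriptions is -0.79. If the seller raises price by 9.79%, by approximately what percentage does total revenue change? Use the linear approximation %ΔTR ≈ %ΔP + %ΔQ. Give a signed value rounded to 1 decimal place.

+2.1%

%ΔQ ≈ Ed × %ΔP = (-0.79) × (+9.79%) = -7.7341%
%ΔTR ≈ %ΔP + %ΔQ = (+9.79%) + (-7.7341%) = +2.0559%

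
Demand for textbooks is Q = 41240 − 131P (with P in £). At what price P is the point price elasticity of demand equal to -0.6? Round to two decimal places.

Ed = −131P/(41240 − 131P). Set this equal to -0.6:
131P = 0.6·(41240 − 131P) ⇒ 131P(1 + 0.6) = 0.6·41240
P = 0.6·41240 / (131·1.6) = 118.0534…

118.05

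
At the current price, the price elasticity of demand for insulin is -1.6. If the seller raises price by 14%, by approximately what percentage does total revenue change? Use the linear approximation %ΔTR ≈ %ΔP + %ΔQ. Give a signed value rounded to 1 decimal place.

-8.4%

%ΔQ ≈ Ed × %ΔP = (-1.6) × (+14%) = -22.4000%
%ΔTR ≈ %ΔP + %ΔQ = (+14%) + (-22.4000%) = -8.4000%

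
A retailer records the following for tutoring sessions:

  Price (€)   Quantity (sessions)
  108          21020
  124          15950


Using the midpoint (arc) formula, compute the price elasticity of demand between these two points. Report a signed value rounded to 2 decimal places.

%ΔQ = (15950 − 21020) / [(21020 + 15950)/2] = -5070/18485 = -0.274276…
%ΔP = (124 − 108) / [(108 + 124)/2] = 16/116 = 0.137931…
Arc Ed = %ΔQ / %ΔP = (-5070/18485) / (16/116) = -1.9885…

-1.99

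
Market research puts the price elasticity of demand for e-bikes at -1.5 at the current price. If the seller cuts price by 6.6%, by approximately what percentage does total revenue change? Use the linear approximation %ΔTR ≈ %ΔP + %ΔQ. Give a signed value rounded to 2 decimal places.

%ΔQ ≈ Ed × %ΔP = (-1.5) × (-6.6%) = +9.9000%
%ΔTR ≈ %ΔP + %ΔQ = (-6.6%) + (+9.9000%) = +3.3000%

+3.30%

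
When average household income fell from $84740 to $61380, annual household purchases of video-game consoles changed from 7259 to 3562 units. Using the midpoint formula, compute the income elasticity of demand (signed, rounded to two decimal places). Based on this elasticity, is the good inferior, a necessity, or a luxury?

2.14; luxury

%ΔQ = (3562 − 7259)/[( 7259 + 3562)/2] = -3697/5410.5 = -0.683300…
%ΔIncome = (61380 − 84740)/[( 84740 + 61380)/2] = -23360/73060 = -0.319737…
E_income = (-3697/5410.5) / (-23360/73060) = 2.1370…
E_income > 1 ⇒ normal good, luxury.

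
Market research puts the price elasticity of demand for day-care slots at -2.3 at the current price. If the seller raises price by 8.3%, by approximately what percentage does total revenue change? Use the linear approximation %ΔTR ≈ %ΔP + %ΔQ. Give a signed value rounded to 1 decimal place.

-10.8%

%ΔQ ≈ Ed × %ΔP = (-2.3) × (+8.3%) = -19.0900%
%ΔTR ≈ %ΔP + %ΔQ = (+8.3%) + (-19.0900%) = -10.7900%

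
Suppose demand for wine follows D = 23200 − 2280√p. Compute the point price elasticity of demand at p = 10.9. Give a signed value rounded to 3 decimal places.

dD/dp = −2280/(2√p) = -345.296. At p = 10.9, D = 15672.5.
Ed = (dD/dp)·(p/D) = (-345.296) × (10.9/15672.5) = -0.24014…

-0.240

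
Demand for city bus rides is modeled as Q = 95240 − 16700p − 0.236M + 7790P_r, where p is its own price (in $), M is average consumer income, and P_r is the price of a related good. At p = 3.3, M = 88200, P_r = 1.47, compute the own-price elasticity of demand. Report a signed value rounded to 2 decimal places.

At the given values, Q = 95240 − 16700(3.3) − 0.236(88200) + 7790(1.47) = 30766.1.
∂Q/∂p = −16700.
E = (-16700) × (3.3/30766.1) = -1.7912…

-1.79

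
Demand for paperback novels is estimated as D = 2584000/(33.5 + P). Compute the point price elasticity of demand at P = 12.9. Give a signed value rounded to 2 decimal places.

dD/dP = −2584000/(33.5 + P)² = -1200.21. At P = 12.9, D = 55689.7.
Ed = (dD/dP)·(P/D) = (-1200.21) × (12.9/55689.7) = -0.2780…

-0.28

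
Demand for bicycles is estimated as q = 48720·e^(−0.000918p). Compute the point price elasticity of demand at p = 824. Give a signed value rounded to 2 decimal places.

-0.76

dq/dp = −0.000918·q = -20.9911. At p = 824, q = 22866.1.
Ed = (dq/dp)·(p/q) = (-20.9911) × (824/22866.1) = -0.7564…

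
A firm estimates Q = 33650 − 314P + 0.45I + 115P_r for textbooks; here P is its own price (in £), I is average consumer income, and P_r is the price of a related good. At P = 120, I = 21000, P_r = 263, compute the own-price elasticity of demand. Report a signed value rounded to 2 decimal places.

At the given values, Q = 33650 − 314(120) + 0.45(21000) + 115(263) = 35665.
∂Q/∂P = −314.
E = (-314) × (120/35665) = -1.0564…

-1.06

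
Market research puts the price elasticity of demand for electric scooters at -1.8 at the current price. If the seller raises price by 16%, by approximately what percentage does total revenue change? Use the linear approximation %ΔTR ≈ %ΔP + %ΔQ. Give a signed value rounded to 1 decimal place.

-12.8%

%ΔQ ≈ Ed × %ΔP = (-1.8) × (+16%) = -28.8000%
%ΔTR ≈ %ΔP + %ΔQ = (+16%) + (-28.8000%) = -12.8000%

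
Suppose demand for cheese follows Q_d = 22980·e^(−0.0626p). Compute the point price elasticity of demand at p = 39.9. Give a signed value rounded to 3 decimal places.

-2.498

dQ_d/dp = −0.0626·Q_d = -118.35. At p = 39.9, Q_d = 1890.58.
Ed = (dQ_d/dp)·(p/Q_d) = (-118.35) × (39.9/1890.58) = -2.49774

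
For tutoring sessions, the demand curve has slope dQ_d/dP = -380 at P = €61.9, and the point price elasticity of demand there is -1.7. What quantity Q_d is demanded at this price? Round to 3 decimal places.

Ed = (dQ_d/dP)·(P/Q_d) ⇒ Q_d = (dQ_d/dP)·P/Ed = (-380)·61.9/(-1.7) = 13836.47058…

13836.471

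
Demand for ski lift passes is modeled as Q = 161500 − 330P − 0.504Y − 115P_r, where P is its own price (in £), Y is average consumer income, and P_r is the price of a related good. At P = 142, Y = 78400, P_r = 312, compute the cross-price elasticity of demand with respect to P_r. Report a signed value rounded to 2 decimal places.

At the given values, Q = 161500 − 330(142) − 0.504(78400) − 115(312) = 39246.4.
∂Q/∂P_r = -115.
E = (-115) × (312/39246.4) = -0.9142…

-0.91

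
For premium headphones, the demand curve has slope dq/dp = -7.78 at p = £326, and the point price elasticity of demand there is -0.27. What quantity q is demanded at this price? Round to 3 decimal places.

9393.630

Ed = (dq/dp)·(p/q) ⇒ q = (dq/dp)·p/Ed = (-7.78)·326/(-0.27) = 9393.62962…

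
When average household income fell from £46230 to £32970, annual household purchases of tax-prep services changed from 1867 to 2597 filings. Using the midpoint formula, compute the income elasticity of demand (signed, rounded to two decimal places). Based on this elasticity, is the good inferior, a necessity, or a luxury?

-0.98; inferior

%ΔQ = (2597 − 1867)/[( 1867 + 2597)/2] = 730/2232 = 0.327060…
%ΔIncome = (32970 − 46230)/[( 46230 + 32970)/2] = -13260/39600 = -0.334848…
E_income = (730/2232) / (-13260/39600) = -0.9767…
E_income < 0 ⇒ inferior good.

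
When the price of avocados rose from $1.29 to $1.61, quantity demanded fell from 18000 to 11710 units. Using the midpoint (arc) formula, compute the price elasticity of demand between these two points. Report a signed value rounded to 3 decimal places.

-1.919

%ΔQ = (11710 − 18000) / [(18000 + 11710)/2] = -6290/14855 = -0.423426…
%ΔP = (1.61 − 1.29) / [(1.29 + 1.61)/2] = 0.32/1.45 = 0.220689…
Arc Ed = %ΔQ / %ΔP = (-6290/14855) / (0.32/1.45) = -1.91865…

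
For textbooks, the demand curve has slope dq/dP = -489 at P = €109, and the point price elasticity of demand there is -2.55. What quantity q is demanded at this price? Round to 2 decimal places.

Ed = (dq/dP)·(P/q) ⇒ q = (dq/dP)·P/Ed = (-489)·109/(-2.55) = 20902.3529…

20902.35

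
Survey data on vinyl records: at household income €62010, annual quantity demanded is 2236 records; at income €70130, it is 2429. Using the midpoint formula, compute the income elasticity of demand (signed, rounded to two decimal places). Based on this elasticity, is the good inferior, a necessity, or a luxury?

%ΔQ = (2429 − 2236)/[( 2236 + 2429)/2] = 193/2332.5 = 0.082743…
%ΔIncome = (70130 − 62010)/[( 62010 + 70130)/2] = 8120/66070 = 0.122899…
E_income = (193/2332.5) / (8120/66070) = 0.6732…
0 < E_income < 1 ⇒ normal good, necessity.

0.67; necessity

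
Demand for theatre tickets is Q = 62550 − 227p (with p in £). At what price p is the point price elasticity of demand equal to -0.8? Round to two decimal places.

122.47

Ed = −227p/(62550 − 227p). Set this equal to -0.8:
227p = 0.8·(62550 − 227p) ⇒ 227p(1 + 0.8) = 0.8·62550
p = 0.8·62550 / (227·1.8) = 122.4669…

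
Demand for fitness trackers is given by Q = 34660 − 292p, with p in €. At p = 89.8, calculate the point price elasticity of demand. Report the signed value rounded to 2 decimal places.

dQ/dp = −292. At p = 89.8, Q = 34660 − 292(89.8) = 8438.4.
Ed = (dQ/dp)·(p/Q) = −292 × (89.8/8438.4) = -3.1074…

-3.11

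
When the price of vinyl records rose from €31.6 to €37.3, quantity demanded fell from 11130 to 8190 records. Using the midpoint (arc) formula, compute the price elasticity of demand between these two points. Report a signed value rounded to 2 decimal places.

-1.84

%ΔQ = (8190 − 11130) / [(11130 + 8190)/2] = -2940/9660 = -0.304347…
%ΔP = (37.3 − 31.6) / [(31.6 + 37.3)/2] = 5.7/34.45 = 0.165457…
Arc Ed = %ΔQ / %ΔP = (-2940/9660) / (5.7/34.45) = -1.8394…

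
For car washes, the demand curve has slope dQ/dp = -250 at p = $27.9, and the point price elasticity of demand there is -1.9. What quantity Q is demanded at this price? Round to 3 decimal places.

Ed = (dQ/dp)·(p/Q) ⇒ Q = (dQ/dp)·p/Ed = (-250)·27.9/(-1.9) = 3671.05263…

3671.053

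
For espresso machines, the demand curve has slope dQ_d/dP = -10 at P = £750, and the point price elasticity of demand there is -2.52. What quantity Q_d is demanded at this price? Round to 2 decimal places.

Ed = (dQ_d/dP)·(P/Q_d) ⇒ Q_d = (dQ_d/dP)·P/Ed = (-10)·750/(-2.52) = 2976.1904…

2976.19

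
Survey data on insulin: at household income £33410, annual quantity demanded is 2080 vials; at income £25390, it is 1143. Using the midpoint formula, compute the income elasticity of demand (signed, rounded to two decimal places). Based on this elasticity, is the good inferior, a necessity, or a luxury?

2.13; luxury

%ΔQ = (1143 − 2080)/[( 2080 + 1143)/2] = -937/1611.5 = -0.581445…
%ΔIncome = (25390 − 33410)/[( 33410 + 25390)/2] = -8020/29400 = -0.272789…
E_income = (-937/1611.5) / (-8020/29400) = 2.1314…
E_income > 1 ⇒ normal good, luxury.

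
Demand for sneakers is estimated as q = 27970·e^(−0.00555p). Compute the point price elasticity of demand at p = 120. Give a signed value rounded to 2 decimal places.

dq/dp = −0.00555·q = -79.7527. At p = 120, q = 14369.9.
Ed = (dq/dp)·(p/q) = (-79.7527) × (120/14369.9) = -0.666

-0.67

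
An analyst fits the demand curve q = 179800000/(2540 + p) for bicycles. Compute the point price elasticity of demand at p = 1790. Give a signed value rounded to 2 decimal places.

-0.41

dq/dp = −179800000/(2540 + p)² = -9.5899. At p = 1790, q = 41524.2.
Ed = (dq/dp)·(p/q) = (-9.5899) × (1790/41524.2) = -0.4133…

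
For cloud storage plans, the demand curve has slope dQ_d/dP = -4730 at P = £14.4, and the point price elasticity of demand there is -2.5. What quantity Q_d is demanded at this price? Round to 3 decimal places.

Ed = (dQ_d/dP)·(P/Q_d) ⇒ Q_d = (dQ_d/dP)·P/Ed = (-4730)·14.4/(-2.5) = 27244.8

27244.800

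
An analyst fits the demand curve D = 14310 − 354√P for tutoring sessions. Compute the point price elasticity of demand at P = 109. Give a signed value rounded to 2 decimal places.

-0.17

dD/dP = −354/(2√P) = -16.9535. At P = 109, D = 10614.1.
Ed = (dD/dP)·(P/D) = (-16.9535) × (109/10614.1) = -0.1741…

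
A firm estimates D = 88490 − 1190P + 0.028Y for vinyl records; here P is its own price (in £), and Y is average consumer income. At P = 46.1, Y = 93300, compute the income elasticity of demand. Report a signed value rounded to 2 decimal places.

At the given values, D = 88490 − 1190(46.1) + 0.028(93300) = 36243.4.
∂D/∂Y = 0.028.
E = (0.028) × (93300/36243.4) = 0.0720…

0.07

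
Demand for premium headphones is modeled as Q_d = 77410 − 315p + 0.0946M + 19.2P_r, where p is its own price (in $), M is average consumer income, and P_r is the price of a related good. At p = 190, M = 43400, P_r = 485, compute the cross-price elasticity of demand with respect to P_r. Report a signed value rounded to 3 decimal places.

0.301

At the given values, Q_d = 77410 − 315(190) + 0.0946(43400) + 19.2(485) = 30977.64.
∂Q_d/∂P_r = 19.2.
E = (19.2) × (485/30977.64) = 0.30060…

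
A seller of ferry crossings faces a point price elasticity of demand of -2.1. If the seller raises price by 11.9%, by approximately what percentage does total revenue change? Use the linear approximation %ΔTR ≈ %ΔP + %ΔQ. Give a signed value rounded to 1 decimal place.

%ΔQ ≈ Ed × %ΔP = (-2.1) × (+11.9%) = -24.9900%
%ΔTR ≈ %ΔP + %ΔQ = (+11.9%) + (-24.9900%) = -13.0900%

-13.1%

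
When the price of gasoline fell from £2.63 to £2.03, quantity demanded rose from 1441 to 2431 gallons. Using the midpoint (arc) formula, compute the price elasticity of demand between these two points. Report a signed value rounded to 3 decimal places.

-1.986

%ΔQ = (2431 − 1441) / [(1441 + 2431)/2] = 990/1936 = 0.511363…
%ΔP = (2.03 − 2.63) / [(2.63 + 2.03)/2] = -0.6/2.33 = -0.257510…
Arc Ed = %ΔQ / %ΔP = (990/1936) / (-0.6/2.33) = -1.98579…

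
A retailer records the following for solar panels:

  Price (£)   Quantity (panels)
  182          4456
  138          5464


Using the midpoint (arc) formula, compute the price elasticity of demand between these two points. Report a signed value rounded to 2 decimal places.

%ΔQ = (5464 − 4456) / [(4456 + 5464)/2] = 1008/4960 = 0.203225…
%ΔP = (138 − 182) / [(182 + 138)/2] = -44/160 = -0.275
Arc Ed = %ΔQ / %ΔP = (1008/4960) / (-44/160) = -0.7390…

-0.74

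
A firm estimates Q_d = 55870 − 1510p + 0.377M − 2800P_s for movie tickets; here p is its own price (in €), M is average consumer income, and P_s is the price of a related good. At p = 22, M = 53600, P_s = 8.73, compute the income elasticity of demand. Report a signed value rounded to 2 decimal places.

At the given values, Q_d = 55870 − 1510(22) + 0.377(53600) − 2800(8.73) = 18413.2.
∂Q_d/∂M = 0.377.
E = (0.377) × (53600/18413.2) = 1.0974…

1.10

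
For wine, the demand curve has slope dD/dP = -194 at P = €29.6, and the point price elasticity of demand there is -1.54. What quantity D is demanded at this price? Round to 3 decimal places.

Ed = (dD/dP)·(P/D) ⇒ D = (dD/dP)·P/Ed = (-194)·29.6/(-1.54) = 3728.83116…

3728.831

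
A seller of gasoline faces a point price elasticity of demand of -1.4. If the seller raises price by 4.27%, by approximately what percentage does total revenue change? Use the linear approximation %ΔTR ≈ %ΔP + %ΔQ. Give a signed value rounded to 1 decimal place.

%ΔQ ≈ Ed × %ΔP = (-1.4) × (+4.27%) = -5.9780%
%ΔTR ≈ %ΔP + %ΔQ = (+4.27%) + (-5.9780%) = -1.7080%

-1.7%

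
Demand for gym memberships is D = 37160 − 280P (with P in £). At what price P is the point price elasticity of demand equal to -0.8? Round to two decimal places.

58.98

Ed = −280P/(37160 − 280P). Set this equal to -0.8:
280P = 0.8·(37160 − 280P) ⇒ 280P(1 + 0.8) = 0.8·37160
P = 0.8·37160 / (280·1.8) = 58.9841…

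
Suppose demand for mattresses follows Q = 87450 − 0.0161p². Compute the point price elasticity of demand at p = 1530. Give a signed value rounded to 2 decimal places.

dQ/dp = −2·0.0161·p = -49.266. At p = 1530, Q = 49761.51.
Ed = (dQ/dp)·(p/Q) = (-49.266) × (1530/49761.51) = -1.5147…

-1.51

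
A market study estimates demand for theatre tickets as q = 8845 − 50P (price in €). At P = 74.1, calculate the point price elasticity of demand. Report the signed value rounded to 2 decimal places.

dq/dP = −50. At P = 74.1, q = 8845 − 50(74.1) = 5140.
Ed = (dq/dP)·(P/q) = −50 × (74.1/5140) = -0.7208…

-0.72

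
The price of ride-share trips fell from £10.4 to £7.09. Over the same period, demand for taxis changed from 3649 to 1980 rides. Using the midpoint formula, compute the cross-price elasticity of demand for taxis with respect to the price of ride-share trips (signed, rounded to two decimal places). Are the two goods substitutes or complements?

1.57; substitutes

%ΔQ_{taxis} = (1980 − 3649)/avg = -1669/2814.5 = -0.593000…
%ΔP_{ride-share trips} = (7.09 − 10.4)/avg = -3.31/8.745 = -0.378502…
E_cross = (-1669/2814.5) / (-3.31/8.745) = 1.5667…
E_cross > 0 ⇒ the goods are substitutes.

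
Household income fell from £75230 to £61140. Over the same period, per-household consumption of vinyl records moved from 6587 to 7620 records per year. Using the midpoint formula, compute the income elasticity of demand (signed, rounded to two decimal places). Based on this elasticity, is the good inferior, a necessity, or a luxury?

%ΔQ = (7620 − 6587)/[( 6587 + 7620)/2] = 1033/7103.5 = 0.145421…
%ΔIncome = (61140 − 75230)/[( 75230 + 61140)/2] = -14090/68185 = -0.206643…
E_income = (1033/7103.5) / (-14090/68185) = -0.7037…
E_income < 0 ⇒ inferior good.

-0.70; inferior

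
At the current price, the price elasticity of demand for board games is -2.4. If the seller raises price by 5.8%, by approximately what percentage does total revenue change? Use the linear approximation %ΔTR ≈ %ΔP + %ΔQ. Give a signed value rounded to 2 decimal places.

-8.12%

%ΔQ ≈ Ed × %ΔP = (-2.4) × (+5.8%) = -13.9200%
%ΔTR ≈ %ΔP + %ΔQ = (+5.8%) + (-13.9200%) = -8.1200%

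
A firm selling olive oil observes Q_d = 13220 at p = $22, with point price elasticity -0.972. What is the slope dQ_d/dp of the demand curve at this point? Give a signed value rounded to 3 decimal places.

-584.084

Ed = (dQ_d/dp)·(p/Q_d) ⇒ dQ_d/dp = Ed·Q_d/p = (-0.972)·13220/22 = -584.08363…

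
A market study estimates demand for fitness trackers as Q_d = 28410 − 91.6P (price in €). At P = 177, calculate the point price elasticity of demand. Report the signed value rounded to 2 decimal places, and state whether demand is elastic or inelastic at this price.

dQ_d/dP = −91.6. At P = 177, Q_d = 28410 − 91.6(177) = 12196.8.
Ed = (dQ_d/dP)·(P/Q_d) = −91.6 × (177/12196.8) = -1.3292…
|Ed| = 1.33 > 1, so demand is elastic.

-1.33; elastic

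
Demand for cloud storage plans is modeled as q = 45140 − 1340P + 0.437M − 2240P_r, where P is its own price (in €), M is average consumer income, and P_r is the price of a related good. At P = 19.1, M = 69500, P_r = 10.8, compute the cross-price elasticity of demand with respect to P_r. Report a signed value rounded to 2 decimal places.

At the given values, q = 45140 − 1340(19.1) + 0.437(69500) − 2240(10.8) = 25725.5.
∂q/∂P_r = -2240.
E = (-2240) × (10.8/25725.5) = -0.9403…

-0.94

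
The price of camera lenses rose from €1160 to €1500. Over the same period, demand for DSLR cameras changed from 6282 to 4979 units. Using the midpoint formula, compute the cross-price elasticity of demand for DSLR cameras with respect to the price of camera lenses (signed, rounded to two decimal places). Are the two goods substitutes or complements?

-0.91; complements

%ΔQ_{DSLR cameras} = (4979 − 6282)/avg = -1303/5630.5 = -0.231418…
%ΔP_{camera lenses} = (1500 − 1160)/avg = 340/1330 = 0.255639…
E_cross = (-1303/5630.5) / (340/1330) = -0.9052…
E_cross < 0 ⇒ the goods are complements.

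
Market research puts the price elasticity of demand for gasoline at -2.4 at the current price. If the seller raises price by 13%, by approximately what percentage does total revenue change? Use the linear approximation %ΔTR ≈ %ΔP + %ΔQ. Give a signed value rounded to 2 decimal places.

-18.20%

%ΔQ ≈ Ed × %ΔP = (-2.4) × (+13%) = -31.2000%
%ΔTR ≈ %ΔP + %ΔQ = (+13%) + (-31.2000%) = -18.2000%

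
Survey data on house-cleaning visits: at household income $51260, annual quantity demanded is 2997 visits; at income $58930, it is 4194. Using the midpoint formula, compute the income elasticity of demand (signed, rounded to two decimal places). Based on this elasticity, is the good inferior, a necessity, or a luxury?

%ΔQ = (4194 − 2997)/[( 2997 + 4194)/2] = 1197/3595.5 = 0.332916…
%ΔIncome = (58930 − 51260)/[( 51260 + 58930)/2] = 7670/55095 = 0.139214…
E_income = (1197/3595.5) / (7670/55095) = 2.3913…
E_income > 1 ⇒ normal good, luxury.

2.39; luxury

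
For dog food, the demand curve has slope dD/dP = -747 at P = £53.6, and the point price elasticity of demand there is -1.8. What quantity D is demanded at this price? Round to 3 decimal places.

Ed = (dD/dP)·(P/D) ⇒ D = (dD/dP)·P/Ed = (-747)·53.6/(-1.8) = 22244

22244.000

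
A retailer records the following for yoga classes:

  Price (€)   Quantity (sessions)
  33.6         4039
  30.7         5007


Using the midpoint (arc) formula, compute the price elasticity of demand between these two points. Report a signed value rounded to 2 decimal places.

%ΔQ = (5007 − 4039) / [(4039 + 5007)/2] = 968/4523 = 0.214017…
%ΔP = (30.7 − 33.6) / [(33.6 + 30.7)/2] = -2.9/32.15 = -0.090202…
Arc Ed = %ΔQ / %ΔP = (968/4523) / (-2.9/32.15) = -2.3726…

-2.37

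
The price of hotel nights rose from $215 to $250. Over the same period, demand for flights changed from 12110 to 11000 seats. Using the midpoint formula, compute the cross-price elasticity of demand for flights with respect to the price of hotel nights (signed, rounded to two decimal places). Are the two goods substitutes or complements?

-0.64; complements

%ΔQ_{flights} = (11000 − 12110)/avg = -1110/11555 = -0.096062…
%ΔP_{hotel nights} = (250 − 215)/avg = 35/232.5 = 0.150537…
E_cross = (-1110/11555) / (35/232.5) = -0.6381…
E_cross < 0 ⇒ the goods are complements.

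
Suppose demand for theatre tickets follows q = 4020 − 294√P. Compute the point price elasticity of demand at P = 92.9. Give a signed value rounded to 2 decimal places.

dq/dP = −294/(2√P) = -15.2514. At P = 92.9, q = 1186.29.
Ed = (dq/dP)·(P/q) = (-15.2514) × (92.9/1186.29) = -1.1943…

-1.19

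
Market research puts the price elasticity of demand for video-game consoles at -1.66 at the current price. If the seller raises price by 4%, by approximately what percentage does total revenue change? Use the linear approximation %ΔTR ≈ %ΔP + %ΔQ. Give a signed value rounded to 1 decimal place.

-2.6%

%ΔQ ≈ Ed × %ΔP = (-1.66) × (+4%) = -6.6400%
%ΔTR ≈ %ΔP + %ΔQ = (+4%) + (-6.6400%) = -2.6400%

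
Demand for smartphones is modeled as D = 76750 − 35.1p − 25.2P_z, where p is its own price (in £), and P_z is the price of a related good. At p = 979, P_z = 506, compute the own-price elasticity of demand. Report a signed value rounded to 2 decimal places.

-1.16

At the given values, D = 76750 − 35.1(979) − 25.2(506) = 29635.9.
∂D/∂p = −35.1.
E = (-35.1) × (979/29635.9) = -1.1595…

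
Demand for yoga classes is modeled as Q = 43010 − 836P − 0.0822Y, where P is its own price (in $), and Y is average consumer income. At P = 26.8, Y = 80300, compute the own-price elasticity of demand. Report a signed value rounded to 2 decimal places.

At the given values, Q = 43010 − 836(26.8) − 0.0822(80300) = 14004.54.
∂Q/∂P = −836.
E = (-836) × (26.8/14004.54) = -1.5998…

-1.60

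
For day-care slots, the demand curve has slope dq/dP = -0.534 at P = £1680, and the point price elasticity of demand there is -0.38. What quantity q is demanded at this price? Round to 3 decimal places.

2360.842

Ed = (dq/dP)·(P/q) ⇒ q = (dq/dP)·P/Ed = (-0.534)·1680/(-0.38) = 2360.84210…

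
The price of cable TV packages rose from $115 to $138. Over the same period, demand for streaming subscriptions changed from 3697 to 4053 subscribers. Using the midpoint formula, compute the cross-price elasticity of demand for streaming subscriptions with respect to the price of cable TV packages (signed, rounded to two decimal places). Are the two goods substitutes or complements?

0.51; substitutes

%ΔQ_{streaming subscriptions} = (4053 − 3697)/avg = 356/3875 = 0.091870…
%ΔP_{cable TV packages} = (138 − 115)/avg = 23/126.5 = 0.181818…
E_cross = (356/3875) / (23/126.5) = 0.5052…
E_cross > 0 ⇒ the goods are substitutes.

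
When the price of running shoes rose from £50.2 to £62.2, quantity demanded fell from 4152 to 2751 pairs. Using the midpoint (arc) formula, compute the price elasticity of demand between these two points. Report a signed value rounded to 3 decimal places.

%ΔQ = (2751 − 4152) / [(4152 + 2751)/2] = -1401/3451.5 = -0.405910…
%ΔP = (62.2 − 50.2) / [(50.2 + 62.2)/2] = 12/56.2 = 0.213523…
Arc Ed = %ΔQ / %ΔP = (-1401/3451.5) / (12/56.2) = -1.90101…

-1.901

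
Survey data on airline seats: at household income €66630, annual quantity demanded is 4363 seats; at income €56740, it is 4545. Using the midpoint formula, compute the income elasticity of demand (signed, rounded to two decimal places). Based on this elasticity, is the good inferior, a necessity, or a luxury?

-0.25; inferior

%ΔQ = (4545 − 4363)/[( 4363 + 4545)/2] = 182/4454 = 0.040862…
%ΔIncome = (56740 − 66630)/[( 66630 + 56740)/2] = -9890/61685 = -0.160330…
E_income = (182/4454) / (-9890/61685) = -0.2548…
E_income < 0 ⇒ inferior good.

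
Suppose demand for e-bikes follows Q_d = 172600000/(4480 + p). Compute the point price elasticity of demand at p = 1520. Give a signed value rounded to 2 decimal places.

dQ_d/dp = −172600000/(4480 + p)² = -4.79444. At p = 1520, Q_d = 28766.7.
Ed = (dQ_d/dp)·(p/Q_d) = (-4.79444) × (1520/28766.7) = -0.2533…

-0.25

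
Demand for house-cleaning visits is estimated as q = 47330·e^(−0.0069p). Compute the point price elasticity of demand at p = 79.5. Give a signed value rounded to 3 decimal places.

dq/dp = −0.0069·q = -188.692. At p = 79.5, q = 27346.7.
Ed = (dq/dp)·(p/q) = (-188.692) × (79.5/27346.7) = -0.54855

-0.549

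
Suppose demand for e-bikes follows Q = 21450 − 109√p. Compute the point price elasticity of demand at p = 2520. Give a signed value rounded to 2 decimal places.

-0.17

dQ/dp = −109/(2√p) = -1.08567. At p = 2520, Q = 15978.2.
Ed = (dQ/dp)·(p/Q) = (-1.08567) × (2520/15978.2) = -0.1712…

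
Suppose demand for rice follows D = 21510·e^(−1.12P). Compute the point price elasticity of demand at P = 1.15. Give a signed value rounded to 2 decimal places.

-1.29

dD/dP = −1.12·D = -6644.88. At P = 1.15, D = 5932.93.
Ed = (dD/dP)·(P/D) = (-6644.88) × (1.15/5932.93) = -1.288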